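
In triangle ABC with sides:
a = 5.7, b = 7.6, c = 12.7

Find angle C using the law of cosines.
c² = a² + b² − 2ab·cos(C)  ⇒  cos(C) = (a² + b² − c²)/(2ab)
cos(C) = (5.7² + 7.6² − 12.7²)/(2·5.7·7.6) = (32.49 + 57.76 − 161.29)/86.64 = -71.04/86.64 ≈ -0.819945
C = arccos(-0.819945) ≈ 145.079°

C = 145.1°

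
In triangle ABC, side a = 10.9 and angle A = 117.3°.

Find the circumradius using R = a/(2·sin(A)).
R = a/(2·sin(A)) = 10.9/(2·sin(117.3°))
sin(117.3°) ≈ 0.888617
R ≈ 10.9/(2·0.888617) = 10.9/1.77723 ≈ 6.13312

R = 6.133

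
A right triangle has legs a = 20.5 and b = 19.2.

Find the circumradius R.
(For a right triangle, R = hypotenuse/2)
Hypotenuse c = √(a² + b²) = √(420.25 + 368.64) = √788.89 ≈ 28.0872
R = c/2 ≈ 28.0872/2 ≈ 14.0436

R = 14.04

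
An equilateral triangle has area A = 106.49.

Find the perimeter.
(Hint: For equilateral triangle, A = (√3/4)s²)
A = (√3/4)s²  ⇒  s² = 4A/√3 = 4·106.49/√3 = 425.96/1.73205 ≈ 245.928
s ≈ √245.928 ≈ 15.6821
Perimeter = 3s ≈ 3·15.6821 ≈ 47.0463

Perimeter = 47.05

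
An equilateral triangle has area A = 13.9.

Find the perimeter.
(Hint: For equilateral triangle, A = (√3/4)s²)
A = (√3/4)s²  ⇒  s² = 4A/√3 = 4·13.9/√3 = 55.6/1.73205 ≈ 32.1007
s ≈ √32.1007 ≈ 5.66575
Perimeter = 3s ≈ 3·5.66575 ≈ 16.9972

Perimeter = 17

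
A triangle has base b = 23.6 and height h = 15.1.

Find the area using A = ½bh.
A = ½·b·h = ½·23.6·15.1 = ½·356.36 = 178.18

Area = 178.18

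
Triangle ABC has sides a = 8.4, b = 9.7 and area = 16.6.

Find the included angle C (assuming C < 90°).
Area = ½·a·b·sin(C)  ⇒  sin(C) = 2·Area/(a·b) = 2·16.6/(8.4·9.7) = 33.2/81.48 ≈ 0.407462
C = arcsin(0.407462) ≈ 24.0455° (taking the acute solution since C < 90°)

C = 24.05°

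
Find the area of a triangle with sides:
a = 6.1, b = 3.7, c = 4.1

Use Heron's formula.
s = (6.1 + 3.7 + 4.1)/2 = 13.9/2 = 6.95
s − a = 0.85, s − b = 3.25, s − c = 2.85
s(s−a)(s−b)(s−c) = 6.95·0.85·3.25·2.85 ≈ 54.7182
Area = √54.7182 ≈ 7.39718

Area = 7.397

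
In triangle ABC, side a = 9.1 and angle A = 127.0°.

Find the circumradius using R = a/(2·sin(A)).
R = a/(2·sin(A)) = 9.1/(2·sin(127.0°))
sin(127.0°) ≈ 0.798636
R ≈ 9.1/(2·0.798636) = 9.1/1.59727 ≈ 5.69722

R = 5.697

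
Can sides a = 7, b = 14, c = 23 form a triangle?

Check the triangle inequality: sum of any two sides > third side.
a + b vs c: 7 + 14 = 21 ≤ 23  ✗
a + c vs b: 7 + 23 = 30 > 14  ✓
b + c vs a: 14 + 23 = 37 > 7  ✓

No: 7 + 14 = 21 is not > 23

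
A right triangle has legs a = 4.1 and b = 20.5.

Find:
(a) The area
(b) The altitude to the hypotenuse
(a) The legs are perpendicular, so Area = ½·a·b = ½·4.1·20.5 = ½·84.05 = 42.025
(b) Hypotenuse c = √(a² + b²) = √(16.81 + 420.25) = √437.06 ≈ 20.906
    Area = ½·c·h_c  ⇒  h_c = 2·Area/c = 84.05/20.906 ≈ 4.02038

Area = 42.025, h_c = 4.02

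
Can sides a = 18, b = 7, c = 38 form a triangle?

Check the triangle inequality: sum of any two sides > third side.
a + b vs c: 18 + 7 = 25 ≤ 38  ✗
a + c vs b: 18 + 38 = 56 > 7  ✓
b + c vs a: 7 + 38 = 45 > 18  ✓

No: 18 + 7 = 25 is not > 38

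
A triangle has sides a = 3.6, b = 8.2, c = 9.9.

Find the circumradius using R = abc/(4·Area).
First find the area with Heron's formula.
s = (3.6 + 8.2 + 9.9)/2 = 10.85
Area = √(s(s−a)(s−b)(s−c)) = √(10.85·7.25·2.65·0.95) ≈ √198.033 ≈ 14.0724
abc = 3.6·8.2·9.9 = 292.248
R = abc/(4·Area) ≈ 292.248/(4·14.0724) = 292.248/56.2897 ≈ 5.19186

R = 5.192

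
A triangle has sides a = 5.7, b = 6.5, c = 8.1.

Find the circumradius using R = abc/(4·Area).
First find the area with Heron's formula.
s = (5.7 + 6.5 + 8.1)/2 = 10.15
Area = √(s(s−a)(s−b)(s−c)) = √(10.15·4.45·3.65·2.05) ≈ √337.966 ≈ 18.3838
abc = 5.7·6.5·8.1 = 300.105
R = abc/(4·Area) ≈ 300.105/(4·18.3838) = 300.105/73.5354 ≈ 4.0811

R = 4.081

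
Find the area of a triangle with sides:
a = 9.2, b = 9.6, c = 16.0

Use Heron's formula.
s = (9.2 + 9.6 + 16.0)/2 = 34.8/2 = 17.4
s − a = 8.2, s − b = 7.8, s − c = 1.4
s(s−a)(s−b)(s−c) = 17.4·8.2·7.8·1.4 ≈ 1558.07
Area = √1558.07 ≈ 39.4723

Area = 39.47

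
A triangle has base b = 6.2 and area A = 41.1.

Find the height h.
A = ½·b·h  ⇒  h = 2A/b = 2·41.1/6.2 = 82.2/6.2 ≈ 13.2581

h = 13.26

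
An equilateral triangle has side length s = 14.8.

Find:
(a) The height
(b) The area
(a) The height splits the triangle into two 30-60-90 halves: h = s·√3/2 = 14.8·1.73205/2 ≈ 25.6344/2 ≈ 12.8172
(b) Area = (√3/4)·s² = (√3/4)·14.8² = (√3/4)·219.04 ≈ 0.433013·219.04 ≈ 94.8471

Height = 12.82, Area = 94.85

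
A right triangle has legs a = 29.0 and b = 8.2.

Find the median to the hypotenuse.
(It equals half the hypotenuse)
Hypotenuse c = √(a² + b²) = √(841 + 67.24) = √908.24 ≈ 30.137
Median to hypotenuse = c/2 ≈ 30.137/2 ≈ 15.0685

Median = 15.07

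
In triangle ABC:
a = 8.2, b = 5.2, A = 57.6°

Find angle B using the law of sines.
a/sin(A) = b/sin(B)  ⇒  sin(B) = b·sin(A)/a = 5.2·sin(57.6°)/8.2
sin(57.6°) ≈ 0.844328
sin(B) ≈ 5.2·0.844328/8.2 ≈ 4.39051/8.2 ≈ 0.535427
B = arcsin(0.535427) ≈ 32.3729°
(Since b ≤ a we need B ≤ A, so the obtuse alternative 180° − 32.3729° ≈ 147.627° is rejected.)

B = 32.37°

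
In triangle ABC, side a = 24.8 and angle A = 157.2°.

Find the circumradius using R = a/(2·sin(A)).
R = a/(2·sin(A)) = 24.8/(2·sin(157.2°))
sin(157.2°) ≈ 0.387516
R ≈ 24.8/(2·0.387516) = 24.8/0.775031 ≈ 31.9987

R = 32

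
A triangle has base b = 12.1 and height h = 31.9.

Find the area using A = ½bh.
A = ½·b·h = ½·12.1·31.9 = ½·385.99 = 192.995

Area = 192.995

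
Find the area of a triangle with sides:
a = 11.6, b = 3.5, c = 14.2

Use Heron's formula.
s = (11.6 + 3.5 + 14.2)/2 = 29.3/2 = 14.65
s − a = 3.05, s − b = 11.15, s − c = 0.45
s(s−a)(s−b)(s−c) = 14.65·3.05·11.15·0.45 ≈ 224.194
Area = √224.194 ≈ 14.9731

Area = 14.97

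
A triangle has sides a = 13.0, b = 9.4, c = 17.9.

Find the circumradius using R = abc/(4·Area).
First find the area with Heron's formula.
s = (13.0 + 9.4 + 17.9)/2 = 20.15
Area = √(s(s−a)(s−b)(s−c)) = √(20.15·7.15·10.75·2.25) ≈ √3484.75 ≈ 59.0318
abc = 13.0·9.4·17.9 = 2187.38
R = abc/(4·Area) ≈ 2187.38/(4·59.0318) = 2187.38/236.127 ≈ 9.26357

R = 9.264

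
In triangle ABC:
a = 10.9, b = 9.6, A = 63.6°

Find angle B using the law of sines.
a/sin(A) = b/sin(B)  ⇒  sin(B) = b·sin(A)/a = 9.6·sin(63.6°)/10.9
sin(63.6°) ≈ 0.895712
sin(B) ≈ 9.6·0.895712/10.9 ≈ 8.59883/10.9 ≈ 0.788884
B = arcsin(0.788884) ≈ 52.0813°
(Since b ≤ a we need B ≤ A, so the obtuse alternative 180° − 52.0813° ≈ 127.919° is rejected.)

B = 52.08°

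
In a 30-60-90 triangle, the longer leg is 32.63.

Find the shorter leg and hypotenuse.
In a 30-60-90 triangle the sides are in ratio 1 : √3 : 2, so short leg = long leg/√3 and hypotenuse = 2·(short leg).
Short leg = 32.63/√3 ≈ 32.63/1.73205 ≈ 18.8389
Hypotenuse = 2·18.8389 ≈ 37.6779

Short leg = 18.84, Hypotenuse = 37.68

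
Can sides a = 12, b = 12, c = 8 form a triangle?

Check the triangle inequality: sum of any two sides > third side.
a + b vs c: 12 + 12 = 24 > 8  ✓
a + c vs b: 12 + 8 = 20 > 12  ✓
b + c vs a: 12 + 8 = 20 > 12  ✓

Yes, triangle inequality satisfied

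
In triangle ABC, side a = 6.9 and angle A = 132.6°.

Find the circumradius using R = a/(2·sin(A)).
R = a/(2·sin(A)) = 6.9/(2·sin(132.6°))
sin(132.6°) ≈ 0.736097
R ≈ 6.9/(2·0.736097) = 6.9/1.47219 ≈ 4.68688

R = 4.687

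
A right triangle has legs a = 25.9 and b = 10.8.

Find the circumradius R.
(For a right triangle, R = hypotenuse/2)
Hypotenuse c = √(a² + b²) = √(670.81 + 116.64) = √787.45 ≈ 28.0615
R = c/2 ≈ 28.0615/2 ≈ 14.0308

R = 14.03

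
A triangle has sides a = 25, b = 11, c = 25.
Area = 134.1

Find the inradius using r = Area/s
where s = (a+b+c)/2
s = (25 + 11 + 25)/2 = 61/2 = 30.5
r = Area/s = 134.1/30.5 ≈ 4.39672

r = 4.397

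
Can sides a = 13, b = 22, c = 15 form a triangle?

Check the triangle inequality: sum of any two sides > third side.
a + b vs c: 13 + 22 = 35 > 15  ✓
a + c vs b: 13 + 15 = 28 > 22  ✓
b + c vs a: 22 + 15 = 37 > 13  ✓

Yes, triangle inequality satisfied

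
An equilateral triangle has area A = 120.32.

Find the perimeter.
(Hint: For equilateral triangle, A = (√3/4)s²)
A = (√3/4)s²  ⇒  s² = 4A/√3 = 4·120.32/√3 = 481.28/1.73205 ≈ 277.867
s ≈ √277.867 ≈ 16.6693
Perimeter = 3s ≈ 3·16.6693 ≈ 50.008

Perimeter = 50.01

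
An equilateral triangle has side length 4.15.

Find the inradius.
r = Area/s with s the semi-perimeter.
Area = (√3/4)·4.15² = (√3/4)·17.2225 ≈ 0.433013·17.2225 ≈ 7.45756
s = 3·4.15/2 = 6.225
r ≈ 7.45756/6.225 ≈ 1.198
(Equivalently r = side/(2√3) = 4.15/3.4641 ≈ 1.198.)

r = 1.198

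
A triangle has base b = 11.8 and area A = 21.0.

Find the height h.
A = ½·b·h  ⇒  h = 2A/b = 2·21.0/11.8 = 42/11.8 ≈ 3.55932

h = 3.559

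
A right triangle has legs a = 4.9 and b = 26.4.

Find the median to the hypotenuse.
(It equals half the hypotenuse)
Hypotenuse c = √(a² + b²) = √(24.01 + 696.96) = √720.97 ≈ 26.8509
Median to hypotenuse = c/2 ≈ 26.8509/2 ≈ 13.4254

Median = 13.43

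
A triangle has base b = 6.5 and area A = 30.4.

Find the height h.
A = ½·b·h  ⇒  h = 2A/b = 2·30.4/6.5 = 60.8/6.5 ≈ 9.35385

h = 9.354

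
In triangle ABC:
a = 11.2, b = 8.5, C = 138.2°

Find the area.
Two sides and the included angle (SAS): A = ½·a·b·sin(C) = ½·11.2·8.5·sin(138.2°)
sin(138.2°) ≈ 0.666532
A ≈ ½·95.2·0.666532 = 47.6·0.666532 ≈ 31.7269

Area = 31.73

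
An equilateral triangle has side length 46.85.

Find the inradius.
r = Area/s with s the semi-perimeter.
Area = (√3/4)·46.85² = (√3/4)·2194.9225 ≈ 0.433013·2194.9225 ≈ 950.429
s = 3·46.85/2 = 70.275
r ≈ 950.429/70.275 ≈ 13.5244
(Equivalently r = side/(2√3) = 46.85/3.4641 ≈ 13.5244.)

r = 13.52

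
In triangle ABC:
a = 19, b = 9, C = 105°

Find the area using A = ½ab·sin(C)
A = ½·a·b·sin(C) = ½·19·9·sin(105°)
sin(105°) ≈ 0.965926
A ≈ ½·171·0.965926 = 85.5·0.965926 ≈ 82.5867

Area = 82.59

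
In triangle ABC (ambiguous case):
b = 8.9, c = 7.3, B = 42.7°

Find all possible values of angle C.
b/sin(B) = c/sin(C)  ⇒  sin(C) = c·sin(B)/b = 7.3·sin(42.7°)/8.9
sin(42.7°) ≈ 0.67816
sin(C) ≈ 7.3·0.67816/8.9 ≈ 4.95057/8.9 ≈ 0.556243
Candidate 1: C₁ = arcsin(0.556243) ≈ 33.7964°  →  A = 180° − 42.7° − 33.7964° ≈ 103.504° > 0, valid
Candidate 2: C₂ = 180° − C₁ ≈ 146.204°  →  A = 180° − 42.7° − 146.204° ≈ -8.9036° ≤ 0, not a valid triangle

C = 33.8° (one solution)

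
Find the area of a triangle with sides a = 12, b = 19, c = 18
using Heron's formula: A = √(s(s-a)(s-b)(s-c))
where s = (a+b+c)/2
s = (12 + 19 + 18)/2 = 49/2 = 24.5
s − a = 12.5, s − b = 5.5, s − c = 6.5
s(s−a)(s−b)(s−c) = 24.5·12.5·5.5·6.5 = 10948.4375
Area = √10948.4375 ≈ 104.635

s = 24.5, Area = 104.6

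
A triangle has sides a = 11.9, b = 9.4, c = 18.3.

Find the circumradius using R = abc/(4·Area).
First find the area with Heron's formula.
s = (11.9 + 9.4 + 18.3)/2 = 19.8
Area = √(s(s−a)(s−b)(s−c)) = √(19.8·7.9·10.4·1.5) ≈ √2440.15 ≈ 49.3979
abc = 11.9·9.4·18.3 = 2047.038
R = abc/(4·Area) ≈ 2047.038/(4·49.3979) = 2047.038/197.592 ≈ 10.3599

R = 10.36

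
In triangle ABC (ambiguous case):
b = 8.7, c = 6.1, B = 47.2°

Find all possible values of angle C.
b/sin(B) = c/sin(C)  ⇒  sin(C) = c·sin(B)/b = 6.1·sin(47.2°)/8.7
sin(47.2°) ≈ 0.73373
sin(C) ≈ 6.1·0.73373/8.7 ≈ 4.47575/8.7 ≈ 0.514454
Candidate 1: C₁ = arcsin(0.514454) ≈ 30.961°  →  A = 180° − 47.2° − 30.961° ≈ 101.839° > 0, valid
Candidate 2: C₂ = 180° − C₁ ≈ 149.039°  →  A = 180° − 47.2° − 149.039° ≈ -16.239° ≤ 0, not a valid triangle

C = 30.96° (one solution)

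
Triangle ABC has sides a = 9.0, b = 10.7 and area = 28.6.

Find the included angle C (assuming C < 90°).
Area = ½·a·b·sin(C)  ⇒  sin(C) = 2·Area/(a·b) = 2·28.6/(9.0·10.7) = 57.2/96.3 ≈ 0.593977
C = arcsin(0.593977) ≈ 36.4398° (taking the acute solution since C < 90°)

C = 36.44°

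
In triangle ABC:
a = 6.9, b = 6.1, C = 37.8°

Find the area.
Two sides and the included angle (SAS): A = ½·a·b·sin(C) = ½·6.9·6.1·sin(37.8°)
sin(37.8°) ≈ 0.612907
A ≈ ½·42.09·0.612907 = 21.045·0.612907 ≈ 12.8986

Area = 12.9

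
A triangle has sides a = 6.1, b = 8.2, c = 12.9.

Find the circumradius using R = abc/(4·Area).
First find the area with Heron's formula.
s = (6.1 + 8.2 + 12.9)/2 = 13.6
Area = √(s(s−a)(s−b)(s−c)) = √(13.6·7.5·5.4·0.7) ≈ √385.56 ≈ 19.6357
abc = 6.1·8.2·12.9 = 645.258
R = abc/(4·Area) ≈ 645.258/(4·19.6357) = 645.258/78.5427 ≈ 8.21538

R = 8.215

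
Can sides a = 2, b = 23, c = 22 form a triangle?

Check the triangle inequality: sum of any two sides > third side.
a + b vs c: 2 + 23 = 25 > 22  ✓
a + c vs b: 2 + 22 = 24 > 23  ✓
b + c vs a: 23 + 22 = 45 > 2  ✓

Yes, triangle inequality satisfied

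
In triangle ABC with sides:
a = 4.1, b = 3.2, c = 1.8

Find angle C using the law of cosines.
c² = a² + b² − 2ab·cos(C)  ⇒  cos(C) = (a² + b² − c²)/(2ab)
cos(C) = (4.1² + 3.2² − 1.8²)/(2·4.1·3.2) = (16.81 + 10.24 − 3.24)/26.24 = 23.81/26.24 ≈ 0.907393
C = arccos(0.907393) ≈ 24.8524°

C = 24.85°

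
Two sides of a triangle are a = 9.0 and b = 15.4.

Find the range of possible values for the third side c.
Triangle inequality: |a − b| < c < a + b
|a − b| = |9.0 − 15.4| = 6.4
a + b = 9.0 + 15.4 = 24.4

6.4 < c < 24.4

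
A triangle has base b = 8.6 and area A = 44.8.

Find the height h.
A = ½·b·h  ⇒  h = 2A/b = 2·44.8/8.6 = 89.6/8.6 ≈ 10.4186

h = 10.42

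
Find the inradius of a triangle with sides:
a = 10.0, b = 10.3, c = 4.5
r = Area/s where s is the semi-perimeter.
s = (10.0 + 10.3 + 4.5)/2 = 24.8/2 = 12.4
Area = √(s(s−a)(s−b)(s−c)) = √(12.4·2.4·2.1·7.9) ≈ √493.718 ≈ 22.2198
r ≈ 22.2198/12.4 ≈ 1.79192

r = 1.792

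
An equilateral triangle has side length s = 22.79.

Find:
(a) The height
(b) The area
(a) The height splits the triangle into two 30-60-90 halves: h = s·√3/2 = 22.79·1.73205/2 ≈ 39.4734/2 ≈ 19.7367
(b) Area = (√3/4)·s² = (√3/4)·22.79² = (√3/4)·519.3841 ≈ 0.433013·519.3841 ≈ 224.9

Height = 19.74, Area = 224.9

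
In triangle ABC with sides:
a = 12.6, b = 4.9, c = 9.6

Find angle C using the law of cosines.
c² = a² + b² − 2ab·cos(C)  ⇒  cos(C) = (a² + b² − c²)/(2ab)
cos(C) = (12.6² + 4.9² − 9.6²)/(2·12.6·4.9) = (158.76 + 24.01 − 92.16)/123.48 = 90.61/123.48 ≈ 0.733803
C = arccos(0.733803) ≈ 42.7938°

C = 42.79°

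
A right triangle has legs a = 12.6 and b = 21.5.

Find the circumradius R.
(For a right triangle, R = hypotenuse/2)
Hypotenuse c = √(a² + b²) = √(158.76 + 462.25) = √621.01 ≈ 24.9201
R = c/2 ≈ 24.9201/2 ≈ 12.46

R = 12.46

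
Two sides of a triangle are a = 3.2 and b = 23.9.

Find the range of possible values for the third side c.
Triangle inequality: |a − b| < c < a + b
|a − b| = |3.2 − 23.9| = 20.7
a + b = 3.2 + 23.9 = 27.1

20.7 < c < 27.1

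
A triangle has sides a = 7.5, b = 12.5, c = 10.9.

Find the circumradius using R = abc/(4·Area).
First find the area with Heron's formula.
s = (7.5 + 12.5 + 10.9)/2 = 15.45
Area = √(s(s−a)(s−b)(s−c)) = √(15.45·7.95·2.95·4.55) ≈ √1648.65 ≈ 40.6036
abc = 7.5·12.5·10.9 = 1021.875
R = abc/(4·Area) ≈ 1021.875/(4·40.6036) = 1021.875/162.414 ≈ 6.29178

R = 6.292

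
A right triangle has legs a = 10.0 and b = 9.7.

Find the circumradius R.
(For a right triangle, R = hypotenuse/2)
Hypotenuse c = √(a² + b²) = √(100 + 94.09) = √194.09 ≈ 13.9316
R = c/2 ≈ 13.9316/2 ≈ 6.96581

R = 6.966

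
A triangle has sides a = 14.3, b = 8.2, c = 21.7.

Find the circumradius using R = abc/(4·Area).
First find the area with Heron's formula.
s = (14.3 + 8.2 + 21.7)/2 = 22.1
Area = √(s(s−a)(s−b)(s−c)) = √(22.1·7.8·13.9·0.4) ≈ √958.433 ≈ 30.9586
abc = 14.3·8.2·21.7 = 2544.542
R = abc/(4·Area) ≈ 2544.542/(4·30.9586) = 2544.542/123.834 ≈ 20.548

R = 20.55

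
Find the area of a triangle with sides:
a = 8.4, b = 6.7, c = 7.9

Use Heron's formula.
s = (8.4 + 6.7 + 7.9)/2 = 23/2 = 11.5
s − a = 3.1, s − b = 4.8, s − c = 3.6
s(s−a)(s−b)(s−c) = 11.5·3.1·4.8·3.6 ≈ 616.032
Area = √616.032 ≈ 24.82

Area = 24.82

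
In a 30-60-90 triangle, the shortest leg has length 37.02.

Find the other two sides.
In a 30-60-90 triangle the sides are in ratio 1 : √3 : 2 (short leg : long leg : hypotenuse).
Long leg = 37.02·√3 ≈ 37.02·1.73205 ≈ 64.1205
Hypotenuse = 2·37.02 = 74.04

Long leg = 37.02√3 = 64.12, Hypotenuse = 74.04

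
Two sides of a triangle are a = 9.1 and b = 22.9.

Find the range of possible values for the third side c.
Triangle inequality: |a − b| < c < a + b
|a − b| = |9.1 − 22.9| = 13.8
a + b = 9.1 + 22.9 = 32

13.8 < c < 32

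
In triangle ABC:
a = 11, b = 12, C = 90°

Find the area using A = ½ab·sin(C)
A = ½·a·b·sin(C) = ½·11·12·sin(90°)
sin(90°) ≈ 1
A ≈ ½·132·1 = 66·1 ≈ 66

Area = 66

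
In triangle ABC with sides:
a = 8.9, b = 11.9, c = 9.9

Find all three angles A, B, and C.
Law of cosines for each angle (a² = 79.21, b² = 141.61, c² = 98.01):
cos(A) = (b² + c² − a²)/(2bc) = (141.61 + 98.01 − 79.21)/(2·11.9·9.9) = 160.41/235.62 ≈ 0.6808  ⇒  A ≈ 47.0938°
cos(B) = (a² + c² − b²)/(2ac) = (79.21 + 98.01 − 141.61)/(2·8.9·9.9) = 35.61/176.22 ≈ 0.202077  ⇒  B ≈ 78.3416°
cos(C) = (a² + b² − c²)/(2ab) = (79.21 + 141.61 − 98.01)/(2·8.9·11.9) = 122.81/211.82 ≈ 0.579785  ⇒  C ≈ 54.5646°
Check: A + B + C ≈ 180°

A = 47.09°, B = 78.34°, C = 54.56°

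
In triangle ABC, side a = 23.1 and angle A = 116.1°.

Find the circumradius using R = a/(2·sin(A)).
R = a/(2·sin(A)) = 23.1/(2·sin(116.1°))
sin(116.1°) ≈ 0.898028
R ≈ 23.1/(2·0.898028) = 23.1/1.79606 ≈ 12.8615

R = 12.86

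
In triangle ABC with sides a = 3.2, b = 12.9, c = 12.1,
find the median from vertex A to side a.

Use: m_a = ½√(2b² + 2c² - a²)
m_a = ½√(2·12.9² + 2·12.1² − 3.2²) = ½√(2·166.41 + 2·146.41 − 10.24) = ½√(332.82 + 292.82 − 10.24) = ½√615.4
√615.4 ≈ 24.8073, so m_a ≈ 12.4036

m_a = 12.4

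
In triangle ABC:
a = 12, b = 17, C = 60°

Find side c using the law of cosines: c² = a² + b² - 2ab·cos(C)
c² = 12² + 17² − 2·12·17·cos(60°)
cos(60°) ≈ 0.5
c² ≈ 144 + 289 − 408·(0.5) ≈ 433 − 204 ≈ 229
c ≈ √229 ≈ 15.1327

c = 15.13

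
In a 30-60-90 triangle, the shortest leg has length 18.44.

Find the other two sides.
In a 30-60-90 triangle the sides are in ratio 1 : √3 : 2 (short leg : long leg : hypotenuse).
Long leg = 18.44·√3 ≈ 18.44·1.73205 ≈ 31.939
Hypotenuse = 2·18.44 = 36.88

Long leg = 18.44√3 = 31.94, Hypotenuse = 36.88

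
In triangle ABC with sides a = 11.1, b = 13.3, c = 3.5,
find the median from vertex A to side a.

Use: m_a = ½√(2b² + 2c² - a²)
m_a = ½√(2·13.3² + 2·3.5² − 11.1²) = ½√(2·176.89 + 2·12.25 − 123.21) = ½√(353.78 + 24.5 − 123.21) = ½√255.07
√255.07 ≈ 15.9709, so m_a ≈ 7.98546

m_a = 7.985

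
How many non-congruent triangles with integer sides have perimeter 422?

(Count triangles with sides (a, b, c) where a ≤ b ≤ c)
Let a ≤ b ≤ c with a + b + c = 422. The only binding inequality is a + b > c, i.e. 422 − c > c, so c < 422/2; and c ≥ 422/3 since c is the largest side.
So 141 ≤ c ≤ 210. For each c, b runs from ⌈(422 − c)/2⌉ up to c (then a = 422 − b − c satisfies 1 ≤ a ≤ b automatically), giving c − ⌈(422 − c)/2⌉ + 1 choices.
Summing over c: 1 + 3 + 4 + 6 + … + 103 + 105  (70 terms, c = 141, …, 210) = 3710
Check (closed form: nearest integer to p²/48 for even p, (p+3)²/48 for odd p): 422²/48 = 178084/48 ≈ 3710.08 → 3710

3710 triangles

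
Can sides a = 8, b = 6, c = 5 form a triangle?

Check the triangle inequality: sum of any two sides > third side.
a + b vs c: 8 + 6 = 14 > 5  ✓
a + c vs b: 8 + 5 = 13 > 6  ✓
b + c vs a: 6 + 5 = 11 > 8  ✓

Yes, triangle inequality satisfied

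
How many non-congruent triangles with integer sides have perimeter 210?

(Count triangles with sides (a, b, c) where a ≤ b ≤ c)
Let a ≤ b ≤ c with a + b + c = 210. The only binding inequality is a + b > c, i.e. 210 − c > c, so c < 210/2; and c ≥ 210/3 since c is the largest side.
So 70 ≤ c ≤ 104. For each c, b runs from ⌈(210 − c)/2⌉ up to c (then a = 210 − b − c satisfies 1 ≤ a ≤ b automatically), giving c − ⌈(210 − c)/2⌉ + 1 choices.
Summing over c: 1 + 2 + 4 + 5 + … + 50 + 52  (35 terms, c = 70, …, 104) = 919
Check (closed form: nearest integer to p²/48 for even p, (p+3)²/48 for odd p): 210²/48 = 44100/48 ≈ 918.75 → 919

919 triangles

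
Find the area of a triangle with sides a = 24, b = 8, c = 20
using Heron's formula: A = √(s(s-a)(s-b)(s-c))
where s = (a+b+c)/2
s = (24 + 8 + 20)/2 = 52/2 = 26
s − a = 2, s − b = 18, s − c = 6
s(s−a)(s−b)(s−c) = 26·2·18·6 = 5616
Area = √5616 ≈ 74.94

s = 26.0, Area = 74.94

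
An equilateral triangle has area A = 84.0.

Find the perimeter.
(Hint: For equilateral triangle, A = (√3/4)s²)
A = (√3/4)s²  ⇒  s² = 4A/√3 = 4·84.0/√3 = 336/1.73205 ≈ 193.99
s ≈ √193.99 ≈ 13.928
Perimeter = 3s ≈ 3·13.928 ≈ 41.7841

Perimeter = 41.78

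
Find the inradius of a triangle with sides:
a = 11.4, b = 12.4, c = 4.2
r = Area/s where s is the semi-perimeter.
s = (11.4 + 12.4 + 4.2)/2 = 28/2 = 14
Area = √(s(s−a)(s−b)(s−c)) = √(14·2.6·1.6·9.8) ≈ √570.752 ≈ 23.8904
r ≈ 23.8904/14 ≈ 1.70646

r = 1.706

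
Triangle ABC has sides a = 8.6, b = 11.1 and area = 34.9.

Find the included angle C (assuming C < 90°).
Area = ½·a·b·sin(C)  ⇒  sin(C) = 2·Area/(a·b) = 2·34.9/(8.6·11.1) = 69.8/95.46 ≈ 0.731196
C = arcsin(0.731196) ≈ 46.9868° (taking the acute solution since C < 90°)

C = 46.99°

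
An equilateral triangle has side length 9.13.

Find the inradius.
r = Area/s with s the semi-perimeter.
Area = (√3/4)·9.13² = (√3/4)·83.3569 ≈ 0.433013·83.3569 ≈ 36.0946
s = 3·9.13/2 = 13.695
r ≈ 36.0946/13.695 ≈ 2.6356
(Equivalently r = side/(2√3) = 9.13/3.4641 ≈ 2.6356.)

r = 2.636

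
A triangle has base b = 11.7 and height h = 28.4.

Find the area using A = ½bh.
A = ½·b·h = ½·11.7·28.4 = ½·332.28 = 166.14

Area = 166.14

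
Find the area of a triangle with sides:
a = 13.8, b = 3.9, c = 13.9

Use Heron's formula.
s = (13.8 + 3.9 + 13.9)/2 = 31.6/2 = 15.8
s − a = 2, s − b = 11.9, s − c = 1.9
s(s−a)(s−b)(s−c) = 15.8·2·11.9·1.9 ≈ 714.476
Area = √714.476 ≈ 26.7297

Area = 26.73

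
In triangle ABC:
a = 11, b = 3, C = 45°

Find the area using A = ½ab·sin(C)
A = ½·a·b·sin(C) = ½·11·3·sin(45°)
sin(45°) ≈ 0.707107
A ≈ ½·33·0.707107 = 16.5·0.707107 ≈ 11.6673

Area = 11.67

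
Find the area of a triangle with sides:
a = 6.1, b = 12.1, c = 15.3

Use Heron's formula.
s = (6.1 + 12.1 + 15.3)/2 = 33.5/2 = 16.75
s − a = 10.65, s − b = 4.65, s − c = 1.45
s(s−a)(s−b)(s−c) = 16.75·10.65·4.65·1.45 ≈ 1202.78
Area = √1202.78 ≈ 34.6811

Area = 34.68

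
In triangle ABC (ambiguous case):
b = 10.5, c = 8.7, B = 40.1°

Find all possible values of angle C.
b/sin(B) = c/sin(C)  ⇒  sin(C) = c·sin(B)/b = 8.7·sin(40.1°)/10.5
sin(40.1°) ≈ 0.644124
sin(C) ≈ 8.7·0.644124/10.5 ≈ 5.60388/10.5 ≈ 0.533702
Candidate 1: C₁ = arcsin(0.533702) ≈ 32.256°  →  A = 180° − 40.1° − 32.256° ≈ 107.644° > 0, valid
Candidate 2: C₂ = 180° − C₁ ≈ 147.744°  →  A = 180° − 40.1° − 147.744° ≈ -7.844° ≤ 0, not a valid triangle

C = 32.26° (one solution)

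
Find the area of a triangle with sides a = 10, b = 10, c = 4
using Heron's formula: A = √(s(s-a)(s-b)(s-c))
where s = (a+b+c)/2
s = (10 + 10 + 4)/2 = 24/2 = 12
s − a = 2, s − b = 2, s − c = 8
s(s−a)(s−b)(s−c) = 12·2·2·8 = 384
Area = √384 ≈ 19.5959

s = 12.0, Area = 19.6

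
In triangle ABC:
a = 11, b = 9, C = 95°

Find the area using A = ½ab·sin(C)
A = ½·a·b·sin(C) = ½·11·9·sin(95°)
sin(95°) ≈ 0.996195
A ≈ ½·99·0.996195 = 49.5·0.996195 ≈ 49.3116

Area = 49.31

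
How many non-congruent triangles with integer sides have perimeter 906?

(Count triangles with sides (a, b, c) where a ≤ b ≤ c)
Let a ≤ b ≤ c with a + b + c = 906. The only binding inequality is a + b > c, i.e. 906 − c > c, so c < 906/2; and c ≥ 906/3 since c is the largest side.
So 302 ≤ c ≤ 452. For each c, b runs from ⌈(906 − c)/2⌉ up to c (then a = 906 − b − c satisfies 1 ≤ a ≤ b automatically), giving c − ⌈(906 − c)/2⌉ + 1 choices.
Summing over c: 1 + 2 + 4 + 5 + … + 224 + 226  (151 terms, c = 302, …, 452) = 17101
Check (closed form: nearest integer to p²/48 for even p, (p+3)²/48 for odd p): 906²/48 = 820836/48 ≈ 17100.75 → 17101

17101 triangles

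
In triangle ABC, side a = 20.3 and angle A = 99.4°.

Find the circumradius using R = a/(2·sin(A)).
R = a/(2·sin(A)) = 20.3/(2·sin(99.4°))
sin(99.4°) ≈ 0.986572
R ≈ 20.3/(2·0.986572) = 20.3/1.97314 ≈ 10.2881

R = 10.29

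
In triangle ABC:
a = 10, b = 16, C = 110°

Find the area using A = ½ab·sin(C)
A = ½·a·b·sin(C) = ½·10·16·sin(110°)
sin(110°) ≈ 0.939693
A ≈ ½·160·0.939693 = 80·0.939693 ≈ 75.1754

Area = 75.18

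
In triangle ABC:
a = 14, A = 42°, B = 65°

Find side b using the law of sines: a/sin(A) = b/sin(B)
a/sin(A) = b/sin(B)  ⇒  b = a·sin(B)/sin(A) = 14·sin(65°)/sin(42°)
sin(65°) ≈ 0.906308, sin(42°) ≈ 0.669131
b ≈ 14·0.906308/0.669131 ≈ 12.6883/0.669131 ≈ 18.9624

b = 18.96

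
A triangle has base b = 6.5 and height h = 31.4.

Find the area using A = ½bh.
A = ½·b·h = ½·6.5·31.4 = ½·204.1 = 102.05

Area = 102.05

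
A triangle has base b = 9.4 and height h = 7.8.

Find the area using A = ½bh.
A = ½·b·h = ½·9.4·7.8 = ½·73.32 = 36.66

Area = 36.66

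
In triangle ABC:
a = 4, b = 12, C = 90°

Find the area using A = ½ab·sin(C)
A = ½·a·b·sin(C) = ½·4·12·sin(90°)
sin(90°) ≈ 1
A ≈ ½·48·1 = 24·1 ≈ 24

Area = 24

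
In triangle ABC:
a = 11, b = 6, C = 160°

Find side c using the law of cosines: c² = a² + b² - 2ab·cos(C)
c² = 11² + 6² − 2·11·6·cos(160°)
cos(160°) ≈ -0.939693
c² ≈ 121 + 36 − 132·(-0.939693) ≈ 157 + 124.039 ≈ 281.039
c ≈ √281.039 ≈ 16.7642

c = 16.76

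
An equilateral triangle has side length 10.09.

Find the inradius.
r = Area/s with s the semi-perimeter.
Area = (√3/4)·10.09² = (√3/4)·101.8081 ≈ 0.433013·101.8081 ≈ 44.0842
s = 3·10.09/2 = 15.135
r ≈ 44.0842/15.135 ≈ 2.91273
(Equivalently r = side/(2√3) = 10.09/3.4641 ≈ 2.91273.)

r = 2.913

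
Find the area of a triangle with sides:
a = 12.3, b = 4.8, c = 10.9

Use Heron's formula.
s = (12.3 + 4.8 + 10.9)/2 = 28/2 = 14
s − a = 1.7, s − b = 9.2, s − c = 3.1
s(s−a)(s−b)(s−c) = 14·1.7·9.2·3.1 ≈ 678.776
Area = √678.776 ≈ 26.0533

Area = 26.05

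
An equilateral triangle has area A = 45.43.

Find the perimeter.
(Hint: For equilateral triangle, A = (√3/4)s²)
A = (√3/4)s²  ⇒  s² = 4A/√3 = 4·45.43/√3 = 181.72/1.73205 ≈ 104.916
s ≈ √104.916 ≈ 10.2429
Perimeter = 3s ≈ 3·10.2429 ≈ 30.7286

Perimeter = 30.73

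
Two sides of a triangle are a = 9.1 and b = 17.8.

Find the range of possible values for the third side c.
Triangle inequality: |a − b| < c < a + b
|a − b| = |9.1 − 17.8| = 8.7
a + b = 9.1 + 17.8 = 26.9

8.7 < c < 26.9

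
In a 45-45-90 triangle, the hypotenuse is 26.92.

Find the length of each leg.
In a 45-45-90 triangle hypotenuse = leg·√2, so leg = hypotenuse/√2.
Leg = 26.92/√2 ≈ 26.92/1.41421 ≈ 19.0353

Each leg = 19.04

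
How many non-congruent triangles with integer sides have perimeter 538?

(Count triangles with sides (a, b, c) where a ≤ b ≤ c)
Let a ≤ b ≤ c with a + b + c = 538. The only binding inequality is a + b > c, i.e. 538 − c > c, so c < 538/2; and c ≥ 538/3 since c is the largest side.
So 180 ≤ c ≤ 268. For each c, b runs from ⌈(538 − c)/2⌉ up to c (then a = 538 − b − c satisfies 1 ≤ a ≤ b automatically), giving c − ⌈(538 − c)/2⌉ + 1 choices.
Summing over c: 2 + 3 + 5 + 6 + … + 132 + 134  (89 terms, c = 180, …, 268) = 6030
Check (closed form: nearest integer to p²/48 for even p, (p+3)²/48 for odd p): 538²/48 = 289444/48 ≈ 6030.08 → 6030

6030 triangles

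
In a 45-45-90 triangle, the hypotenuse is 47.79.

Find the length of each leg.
In a 45-45-90 triangle hypotenuse = leg·√2, so leg = hypotenuse/√2.
Leg = 47.79/√2 ≈ 47.79/1.41421 ≈ 33.7926

Each leg = 33.79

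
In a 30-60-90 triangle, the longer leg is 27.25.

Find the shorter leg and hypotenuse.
In a 30-60-90 triangle the sides are in ratio 1 : √3 : 2, so short leg = long leg/√3 and hypotenuse = 2·(short leg).
Short leg = 27.25/√3 ≈ 27.25/1.73205 ≈ 15.7328
Hypotenuse = 2·15.7328 ≈ 31.4656

Short leg = 15.73, Hypotenuse = 31.47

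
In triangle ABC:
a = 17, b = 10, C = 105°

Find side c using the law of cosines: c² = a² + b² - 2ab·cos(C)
c² = 17² + 10² − 2·17·10·cos(105°)
cos(105°) ≈ -0.258819
c² ≈ 289 + 100 − 340·(-0.258819) ≈ 389 + 87.9985 ≈ 476.998
c ≈ √476.998 ≈ 21.8403

c = 21.84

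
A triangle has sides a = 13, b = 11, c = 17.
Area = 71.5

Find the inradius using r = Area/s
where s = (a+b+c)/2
s = (13 + 11 + 17)/2 = 41/2 = 20.5
r = Area/s = 71.5/20.5 ≈ 3.4878

r = 3.488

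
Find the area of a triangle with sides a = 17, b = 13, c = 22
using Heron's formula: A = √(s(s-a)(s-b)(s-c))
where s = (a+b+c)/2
s = (17 + 13 + 22)/2 = 52/2 = 26
s − a = 9, s − b = 13, s − c = 4
s(s−a)(s−b)(s−c) = 26·9·13·4 = 12168
Area = √12168 ≈ 110.309

s = 26.0, Area = 110.3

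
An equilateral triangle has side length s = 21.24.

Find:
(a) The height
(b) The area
(a) The height splits the triangle into two 30-60-90 halves: h = s·√3/2 = 21.24·1.73205/2 ≈ 36.7888/2 ≈ 18.3944
(b) Area = (√3/4)·s² = (√3/4)·21.24² = (√3/4)·451.1376 ≈ 0.433013·451.1376 ≈ 195.348

Height = 18.39, Area = 195.3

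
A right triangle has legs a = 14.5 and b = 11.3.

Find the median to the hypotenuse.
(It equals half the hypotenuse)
Hypotenuse c = √(a² + b²) = √(210.25 + 127.69) = √337.94 ≈ 18.3831
Median to hypotenuse = c/2 ≈ 18.3831/2 ≈ 9.19157

Median = 9.192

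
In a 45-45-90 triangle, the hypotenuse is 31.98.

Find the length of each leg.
In a 45-45-90 triangle hypotenuse = leg·√2, so leg = hypotenuse/√2.
Leg = 31.98/√2 ≈ 31.98/1.41421 ≈ 22.6133

Each leg = 22.61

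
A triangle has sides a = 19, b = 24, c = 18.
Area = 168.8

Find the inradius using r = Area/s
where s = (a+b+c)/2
s = (19 + 24 + 18)/2 = 61/2 = 30.5
r = Area/s = 168.8/30.5 ≈ 5.53443

r = 5.534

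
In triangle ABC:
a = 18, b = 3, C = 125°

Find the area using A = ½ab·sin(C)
A = ½·a·b·sin(C) = ½·18·3·sin(125°)
sin(125°) ≈ 0.819152
A ≈ ½·54·0.819152 = 27·0.819152 ≈ 22.1171

Area = 22.12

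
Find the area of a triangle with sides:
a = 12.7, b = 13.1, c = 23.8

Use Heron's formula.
s = (12.7 + 13.1 + 23.8)/2 = 49.6/2 = 24.8
s − a = 12.1, s − b = 11.7, s − c = 1
s(s−a)(s−b)(s−c) = 24.8·12.1·11.7·1 ≈ 3510.94
Area = √3510.94 ≈ 59.2532

Area = 59.25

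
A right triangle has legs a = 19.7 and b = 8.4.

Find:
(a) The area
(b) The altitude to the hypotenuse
(a) The legs are perpendicular, so Area = ½·a·b = ½·19.7·8.4 = ½·165.48 = 82.74
(b) Hypotenuse c = √(a² + b²) = √(388.09 + 70.56) = √458.65 ≈ 21.4161
    Area = ½·c·h_c  ⇒  h_c = 2·Area/c = 165.48/21.4161 ≈ 7.72689

Area = 82.74, h_c = 7.727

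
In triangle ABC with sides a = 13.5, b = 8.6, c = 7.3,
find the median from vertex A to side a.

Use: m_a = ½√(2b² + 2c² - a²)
m_a = ½√(2·8.6² + 2·7.3² − 13.5²) = ½√(2·73.96 + 2·53.29 − 182.25) = ½√(147.92 + 106.58 − 182.25) = ½√72.25
√72.25 ≈ 8.5, so m_a ≈ 4.25

m_a = 4.25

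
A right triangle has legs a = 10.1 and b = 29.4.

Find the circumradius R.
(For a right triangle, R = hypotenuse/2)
Hypotenuse c = √(a² + b²) = √(102.01 + 864.36) = √966.37 ≈ 31.0865
R = c/2 ≈ 31.0865/2 ≈ 15.5432

R = 15.54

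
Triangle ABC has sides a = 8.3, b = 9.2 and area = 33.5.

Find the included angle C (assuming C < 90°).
Area = ½·a·b·sin(C)  ⇒  sin(C) = 2·Area/(a·b) = 2·33.5/(8.3·9.2) = 67/76.36 ≈ 0.877423
C = arcsin(0.877423) ≈ 61.333° (taking the acute solution since C < 90°)

C = 61.33°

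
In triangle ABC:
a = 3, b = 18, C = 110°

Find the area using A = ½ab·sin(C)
A = ½·a·b·sin(C) = ½·3·18·sin(110°)
sin(110°) ≈ 0.939693
A ≈ ½·54·0.939693 = 27·0.939693 ≈ 25.3717

Area = 25.37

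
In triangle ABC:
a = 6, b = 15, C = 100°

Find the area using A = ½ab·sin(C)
A = ½·a·b·sin(C) = ½·6·15·sin(100°)
sin(100°) ≈ 0.984808
A ≈ ½·90·0.984808 = 45·0.984808 ≈ 44.3163

Area = 44.32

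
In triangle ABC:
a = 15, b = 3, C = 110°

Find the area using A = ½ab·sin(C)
A = ½·a·b·sin(C) = ½·15·3·sin(110°)
sin(110°) ≈ 0.939693
A ≈ ½·45·0.939693 = 22.5·0.939693 ≈ 21.1431

Area = 21.14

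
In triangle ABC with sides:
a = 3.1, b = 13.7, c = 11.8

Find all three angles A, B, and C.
Law of cosines for each angle (a² = 9.61, b² = 187.69, c² = 139.24):
cos(A) = (b² + c² − a²)/(2bc) = (187.69 + 139.24 − 9.61)/(2·13.7·11.8) = 317.32/323.32 ≈ 0.981443  ⇒  A ≈ 11.0553°
cos(B) = (a² + c² − b²)/(2ac) = (9.61 + 139.24 − 187.69)/(2·3.1·11.8) = -38.84/73.16 ≈ -0.530891  ⇒  B ≈ 122.066°
cos(C) = (a² + b² − c²)/(2ab) = (9.61 + 187.69 − 139.24)/(2·3.1·13.7) = 58.06/84.94 ≈ 0.683541  ⇒  C ≈ 46.879°
Check: A + B + C ≈ 180°

A = 11.06°, B = 122.1°, C = 46.88°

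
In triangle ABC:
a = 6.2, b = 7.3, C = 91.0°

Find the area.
Two sides and the included angle (SAS): A = ½·a·b·sin(C) = ½·6.2·7.3·sin(91.0°)
sin(91.0°) ≈ 0.999848
A ≈ ½·45.26·0.999848 = 22.63·0.999848 ≈ 22.6266

Area = 22.63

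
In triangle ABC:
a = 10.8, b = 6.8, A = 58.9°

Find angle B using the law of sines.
a/sin(A) = b/sin(B)  ⇒  sin(B) = b·sin(A)/a = 6.8·sin(58.9°)/10.8
sin(58.9°) ≈ 0.856267
sin(B) ≈ 6.8·0.856267/10.8 ≈ 5.82262/10.8 ≈ 0.539131
B = arcsin(0.539131) ≈ 32.6245°
(Since b ≤ a we need B ≤ A, so the obtuse alternative 180° − 32.6245° ≈ 147.375° is rejected.)

B = 32.62°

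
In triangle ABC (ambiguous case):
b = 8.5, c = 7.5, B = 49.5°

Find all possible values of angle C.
b/sin(B) = c/sin(C)  ⇒  sin(C) = c·sin(B)/b = 7.5·sin(49.5°)/8.5
sin(49.5°) ≈ 0.760406
sin(C) ≈ 7.5·0.760406/8.5 ≈ 5.70304/8.5 ≈ 0.670946
Candidate 1: C₁ = arcsin(0.670946) ≈ 42.1402°  →  A = 180° − 49.5° − 42.1402° ≈ 88.3598° > 0, valid
Candidate 2: C₂ = 180° − C₁ ≈ 137.86°  →  A = 180° − 49.5° − 137.86° ≈ -7.3598° ≤ 0, not a valid triangle

C = 42.14° (one solution)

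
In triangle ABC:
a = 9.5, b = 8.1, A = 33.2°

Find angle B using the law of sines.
a/sin(A) = b/sin(B)  ⇒  sin(B) = b·sin(A)/a = 8.1·sin(33.2°)/9.5
sin(33.2°) ≈ 0.547563
sin(B) ≈ 8.1·0.547563/9.5 ≈ 4.43526/9.5 ≈ 0.46687
B = arcsin(0.46687) ≈ 27.8313°
(Since b ≤ a we need B ≤ A, so the obtuse alternative 180° − 27.8313° ≈ 152.169° is rejected.)

B = 27.83°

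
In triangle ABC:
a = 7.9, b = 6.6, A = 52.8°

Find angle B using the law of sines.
a/sin(A) = b/sin(B)  ⇒  sin(B) = b·sin(A)/a = 6.6·sin(52.8°)/7.9
sin(52.8°) ≈ 0.79653
sin(B) ≈ 6.6·0.79653/7.9 ≈ 5.2571/7.9 ≈ 0.665455
B = arcsin(0.665455) ≈ 41.7173°
(Since b ≤ a we need B ≤ A, so the obtuse alternative 180° − 41.7173° ≈ 138.283° is rejected.)

B = 41.72°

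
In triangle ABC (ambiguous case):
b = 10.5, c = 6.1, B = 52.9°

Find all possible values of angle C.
b/sin(B) = c/sin(C)  ⇒  sin(C) = c·sin(B)/b = 6.1·sin(52.9°)/10.5
sin(52.9°) ≈ 0.797584
sin(C) ≈ 6.1·0.797584/10.5 ≈ 4.86526/10.5 ≈ 0.463358
Candidate 1: C₁ = arcsin(0.463358) ≈ 27.604°  →  A = 180° − 52.9° − 27.604° ≈ 99.496° > 0, valid
Candidate 2: C₂ = 180° − C₁ ≈ 152.396°  →  A = 180° − 52.9° − 152.396° ≈ -25.296° ≤ 0, not a valid triangle

C = 27.6° (one solution)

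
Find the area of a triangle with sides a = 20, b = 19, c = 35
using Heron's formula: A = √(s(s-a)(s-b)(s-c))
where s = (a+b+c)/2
s = (20 + 19 + 35)/2 = 74/2 = 37
s − a = 17, s − b = 18, s − c = 2
s(s−a)(s−b)(s−c) = 37·17·18·2 = 22644
Area = √22644 ≈ 150.479

s = 37.0, Area = 150.5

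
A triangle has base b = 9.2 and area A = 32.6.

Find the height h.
A = ½·b·h  ⇒  h = 2A/b = 2·32.6/9.2 = 65.2/9.2 ≈ 7.08696

h = 7.087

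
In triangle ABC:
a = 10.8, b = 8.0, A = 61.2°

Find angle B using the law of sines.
a/sin(A) = b/sin(B)  ⇒  sin(B) = b·sin(A)/a = 8.0·sin(61.2°)/10.8
sin(61.2°) ≈ 0.876307
sin(B) ≈ 8.0·0.876307/10.8 ≈ 7.01045/10.8 ≈ 0.649116
B = arcsin(0.649116) ≈ 40.475°
(Since b ≤ a we need B ≤ A, so the obtuse alternative 180° − 40.475° ≈ 139.525° is rejected.)

B = 40.47°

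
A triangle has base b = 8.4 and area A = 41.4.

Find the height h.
A = ½·b·h  ⇒  h = 2A/b = 2·41.4/8.4 = 82.8/8.4 ≈ 9.85714

h = 9.857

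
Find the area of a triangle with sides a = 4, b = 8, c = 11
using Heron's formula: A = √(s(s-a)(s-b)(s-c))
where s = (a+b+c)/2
s = (4 + 8 + 11)/2 = 23/2 = 11.5
s − a = 7.5, s − b = 3.5, s − c = 0.5
s(s−a)(s−b)(s−c) = 11.5·7.5·3.5·0.5 = 150.9375
Area = √150.9375 ≈ 12.2857

s = 11.5, Area = 12.29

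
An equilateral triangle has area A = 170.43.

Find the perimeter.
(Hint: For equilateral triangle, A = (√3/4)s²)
A = (√3/4)s²  ⇒  s² = 4A/√3 = 4·170.43/√3 = 681.72/1.73205 ≈ 393.591
s ≈ √393.591 ≈ 19.8391
Perimeter = 3s ≈ 3·19.8391 ≈ 59.5174

Perimeter = 59.52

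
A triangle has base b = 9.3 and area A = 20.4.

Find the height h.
A = ½·b·h  ⇒  h = 2A/b = 2·20.4/9.3 = 40.8/9.3 ≈ 4.3871

h = 4.387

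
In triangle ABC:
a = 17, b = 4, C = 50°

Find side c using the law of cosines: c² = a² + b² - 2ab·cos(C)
c² = 17² + 4² − 2·17·4·cos(50°)
cos(50°) ≈ 0.642788
c² ≈ 289 + 16 − 136·(0.642788) ≈ 305 − 87.4191 ≈ 217.581
c ≈ √217.581 ≈ 14.7506

c = 14.75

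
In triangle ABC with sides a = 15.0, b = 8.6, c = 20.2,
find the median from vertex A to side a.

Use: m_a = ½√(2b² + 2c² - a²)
m_a = ½√(2·8.6² + 2·20.2² − 15.0²) = ½√(2·73.96 + 2·408.04 − 225) = ½√(147.92 + 816.08 − 225) = ½√739
√739 ≈ 27.1846, so m_a ≈ 13.5923

m_a = 13.59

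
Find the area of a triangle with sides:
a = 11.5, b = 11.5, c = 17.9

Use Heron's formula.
s = (11.5 + 11.5 + 17.9)/2 = 40.9/2 = 20.45
s − a = 8.95, s − b = 8.95, s − c = 2.55
s(s−a)(s−b)(s−c) = 20.45·8.95·8.95·2.55 ≈ 4177.15
Area = √4177.15 ≈ 64.6308

Area = 64.63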